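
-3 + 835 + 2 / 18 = 7489/9 = 832.11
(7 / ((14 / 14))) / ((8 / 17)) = 119/8 = 14.88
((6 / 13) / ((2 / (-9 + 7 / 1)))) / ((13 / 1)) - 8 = -1358/169 = -8.04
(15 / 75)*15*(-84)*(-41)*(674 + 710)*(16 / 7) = 32684544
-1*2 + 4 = 2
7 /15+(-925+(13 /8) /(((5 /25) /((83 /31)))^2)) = -73033309/115320 = -633.31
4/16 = 1/4 = 0.25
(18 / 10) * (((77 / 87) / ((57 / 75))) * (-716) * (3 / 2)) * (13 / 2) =-8063055/551 = -14633.49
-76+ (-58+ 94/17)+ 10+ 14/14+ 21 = -1640/17 = -96.47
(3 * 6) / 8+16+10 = 113/4 = 28.25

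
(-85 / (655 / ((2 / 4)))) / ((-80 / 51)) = 867/20960 = 0.04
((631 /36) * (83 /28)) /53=52373/53424 = 0.98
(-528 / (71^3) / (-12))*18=792/357911 = 0.00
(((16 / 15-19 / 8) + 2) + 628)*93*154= 180082441/20 = 9004122.05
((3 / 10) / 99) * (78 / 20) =13/1100 = 0.01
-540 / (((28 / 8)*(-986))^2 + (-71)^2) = -270/5957221 = 0.00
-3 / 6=-1/2 = -0.50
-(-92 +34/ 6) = 259/3 = 86.33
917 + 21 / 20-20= 17961/20 = 898.05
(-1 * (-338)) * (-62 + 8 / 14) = -145340/7 = -20762.86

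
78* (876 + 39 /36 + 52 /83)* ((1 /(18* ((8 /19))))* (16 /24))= 6022.06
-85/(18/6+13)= -5.31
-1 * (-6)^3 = 216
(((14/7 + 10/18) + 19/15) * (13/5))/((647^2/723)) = 538876/31395675 = 0.02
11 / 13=0.85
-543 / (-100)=543/100 = 5.43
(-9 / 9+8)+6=13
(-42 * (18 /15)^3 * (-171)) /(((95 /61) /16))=79688448/625 = 127501.52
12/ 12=1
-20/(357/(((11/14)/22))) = -5/2499 = 0.00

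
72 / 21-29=-179/7 = -25.57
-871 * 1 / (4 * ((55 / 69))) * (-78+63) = 180297/44 = 4097.66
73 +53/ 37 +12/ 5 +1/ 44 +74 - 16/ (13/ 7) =15051813/105820 = 142.24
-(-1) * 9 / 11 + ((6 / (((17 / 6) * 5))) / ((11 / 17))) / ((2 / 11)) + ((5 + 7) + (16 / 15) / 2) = 2797/165 = 16.95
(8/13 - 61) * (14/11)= -10990/143 = -76.85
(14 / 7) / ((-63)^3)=-2/250047 = 0.00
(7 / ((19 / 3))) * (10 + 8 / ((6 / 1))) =238/19 = 12.53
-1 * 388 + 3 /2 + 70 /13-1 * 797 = -1178.12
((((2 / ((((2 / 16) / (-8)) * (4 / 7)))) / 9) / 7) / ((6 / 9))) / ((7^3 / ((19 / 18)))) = -152/9261 = -0.02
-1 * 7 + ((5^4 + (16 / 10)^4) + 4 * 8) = 410346/625 = 656.55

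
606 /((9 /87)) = 5858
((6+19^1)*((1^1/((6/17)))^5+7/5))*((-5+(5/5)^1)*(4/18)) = -35768585/8748 = -4088.77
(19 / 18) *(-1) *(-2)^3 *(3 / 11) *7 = 532/33 = 16.12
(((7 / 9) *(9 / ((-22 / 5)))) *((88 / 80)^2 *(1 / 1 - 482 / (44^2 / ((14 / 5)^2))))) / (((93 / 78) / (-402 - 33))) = -668.53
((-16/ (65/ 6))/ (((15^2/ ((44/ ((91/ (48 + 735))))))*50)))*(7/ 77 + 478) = -87846336/3696875 = -23.76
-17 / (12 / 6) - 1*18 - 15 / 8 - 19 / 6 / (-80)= -13601/480 = -28.34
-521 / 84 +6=-17/84 = -0.20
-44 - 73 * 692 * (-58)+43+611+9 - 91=2930456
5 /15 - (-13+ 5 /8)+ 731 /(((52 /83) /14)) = 5100497/312 = 16347.75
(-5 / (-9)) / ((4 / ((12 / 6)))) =0.28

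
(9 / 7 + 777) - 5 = 5413/7 = 773.29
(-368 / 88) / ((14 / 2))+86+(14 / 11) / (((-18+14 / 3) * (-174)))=7628209/89320 = 85.40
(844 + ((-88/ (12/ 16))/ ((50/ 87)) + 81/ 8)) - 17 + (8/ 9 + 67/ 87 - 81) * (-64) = 298103173/52200 = 5710.79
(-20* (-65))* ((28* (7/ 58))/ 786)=63700/11397 = 5.59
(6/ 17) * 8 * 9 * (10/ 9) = 480/17 = 28.24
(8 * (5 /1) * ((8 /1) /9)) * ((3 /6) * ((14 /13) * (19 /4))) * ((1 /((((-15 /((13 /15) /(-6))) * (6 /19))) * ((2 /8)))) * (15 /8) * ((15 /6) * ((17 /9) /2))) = 214795/4374 = 49.11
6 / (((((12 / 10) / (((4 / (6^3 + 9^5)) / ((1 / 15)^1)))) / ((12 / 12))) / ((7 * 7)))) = 980/3951 = 0.25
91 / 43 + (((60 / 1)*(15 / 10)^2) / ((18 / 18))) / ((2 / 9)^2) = 470569/172 = 2735.87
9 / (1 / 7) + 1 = 64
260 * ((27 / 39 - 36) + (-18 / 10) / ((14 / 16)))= -9714.86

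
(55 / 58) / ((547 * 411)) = 55/13039386 = 0.00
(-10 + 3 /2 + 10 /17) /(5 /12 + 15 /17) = -1614/265 = -6.09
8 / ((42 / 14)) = 8/3 = 2.67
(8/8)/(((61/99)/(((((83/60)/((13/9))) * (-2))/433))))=-24651/3433690 = -0.01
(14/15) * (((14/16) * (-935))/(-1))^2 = 59971835/96 = 624706.61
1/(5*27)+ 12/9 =181/135 = 1.34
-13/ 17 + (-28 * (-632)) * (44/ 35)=1890879/85 = 22245.64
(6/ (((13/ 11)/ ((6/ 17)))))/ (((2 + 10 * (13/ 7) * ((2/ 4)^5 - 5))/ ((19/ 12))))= -70224/2234531 = -0.03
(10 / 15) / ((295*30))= 1/13275 = 0.00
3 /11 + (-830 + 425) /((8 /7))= -31161/88 = -354.10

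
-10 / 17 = -0.59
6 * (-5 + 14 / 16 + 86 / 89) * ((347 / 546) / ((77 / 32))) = -240124/47971 = -5.01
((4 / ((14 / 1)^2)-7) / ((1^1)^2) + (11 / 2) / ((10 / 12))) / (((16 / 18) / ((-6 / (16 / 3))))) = 7533/15680 = 0.48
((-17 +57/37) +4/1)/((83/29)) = -4.00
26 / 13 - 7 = -5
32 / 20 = 8/5 = 1.60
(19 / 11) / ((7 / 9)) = 171/77 = 2.22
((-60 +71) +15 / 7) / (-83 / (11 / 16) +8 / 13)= -3289/30058 = -0.11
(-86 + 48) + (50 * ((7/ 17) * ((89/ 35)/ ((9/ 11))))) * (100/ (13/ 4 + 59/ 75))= 95553082/61761 = 1547.14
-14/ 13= -1.08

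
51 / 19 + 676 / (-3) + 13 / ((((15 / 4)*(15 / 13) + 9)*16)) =-11723273/52668 = -222.59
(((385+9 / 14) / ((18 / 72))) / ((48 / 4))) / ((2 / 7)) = 5399/12 = 449.92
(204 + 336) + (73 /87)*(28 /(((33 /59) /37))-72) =5838944/2871 = 2033.77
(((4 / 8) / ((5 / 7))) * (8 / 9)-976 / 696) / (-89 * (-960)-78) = -509/55698705 = 0.00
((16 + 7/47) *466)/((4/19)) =3360093/94 = 35745.67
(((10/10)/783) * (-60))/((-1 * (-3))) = -20/783 = -0.03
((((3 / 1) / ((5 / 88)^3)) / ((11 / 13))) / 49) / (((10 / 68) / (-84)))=-985780224/4375 = -225321.19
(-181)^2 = 32761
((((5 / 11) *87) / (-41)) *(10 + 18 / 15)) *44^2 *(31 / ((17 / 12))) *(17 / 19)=-318979584/779 = -409473.15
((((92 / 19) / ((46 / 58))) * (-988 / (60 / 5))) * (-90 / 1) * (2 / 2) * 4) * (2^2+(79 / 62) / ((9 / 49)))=184066480/93 = 1979209.46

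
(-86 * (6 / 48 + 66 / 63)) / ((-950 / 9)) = 25413/26600 = 0.96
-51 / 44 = -1.16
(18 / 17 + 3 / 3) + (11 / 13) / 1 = 642/221 = 2.90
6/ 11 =0.55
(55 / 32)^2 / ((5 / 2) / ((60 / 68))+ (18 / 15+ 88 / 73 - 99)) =-27375/868864 = -0.03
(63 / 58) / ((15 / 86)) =903/145 = 6.23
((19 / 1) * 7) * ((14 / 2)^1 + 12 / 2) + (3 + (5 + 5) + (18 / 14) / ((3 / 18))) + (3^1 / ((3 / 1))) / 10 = 122487/70 = 1749.81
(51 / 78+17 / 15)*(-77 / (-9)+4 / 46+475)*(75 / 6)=174448645/16146 = 10804.45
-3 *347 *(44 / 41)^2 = -2015376/1681 = -1198.91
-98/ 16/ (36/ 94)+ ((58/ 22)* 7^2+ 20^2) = 812891/1584 = 513.19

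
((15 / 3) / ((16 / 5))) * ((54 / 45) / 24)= 5/64 = 0.08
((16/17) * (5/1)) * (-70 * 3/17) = -16800/289 = -58.13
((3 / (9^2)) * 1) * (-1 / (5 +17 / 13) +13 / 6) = 247/3321 = 0.07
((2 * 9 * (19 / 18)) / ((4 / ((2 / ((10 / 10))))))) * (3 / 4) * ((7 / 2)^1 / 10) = 399/160 = 2.49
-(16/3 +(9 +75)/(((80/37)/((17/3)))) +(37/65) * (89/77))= -2716409/12012 = -226.14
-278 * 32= -8896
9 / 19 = 0.47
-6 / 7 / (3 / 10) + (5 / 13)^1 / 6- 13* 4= -29917/546 = -54.79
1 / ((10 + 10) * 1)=0.05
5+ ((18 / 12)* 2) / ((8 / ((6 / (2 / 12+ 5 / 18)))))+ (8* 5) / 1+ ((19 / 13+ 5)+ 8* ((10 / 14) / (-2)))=78139/1456 = 53.67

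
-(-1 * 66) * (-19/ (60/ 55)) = -2299/2 = -1149.50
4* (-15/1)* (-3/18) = 10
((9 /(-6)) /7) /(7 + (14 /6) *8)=-0.01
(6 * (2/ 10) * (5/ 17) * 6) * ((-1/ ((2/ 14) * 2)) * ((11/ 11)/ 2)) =-63/17 = -3.71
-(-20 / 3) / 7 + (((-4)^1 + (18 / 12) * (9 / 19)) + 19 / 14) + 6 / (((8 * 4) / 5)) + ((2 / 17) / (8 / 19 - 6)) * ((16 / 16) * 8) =-1214539/5751984 = -0.21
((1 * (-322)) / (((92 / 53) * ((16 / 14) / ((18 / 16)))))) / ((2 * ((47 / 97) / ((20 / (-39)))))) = 3778635/39104 = 96.63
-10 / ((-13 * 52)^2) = -5/228488 = 0.00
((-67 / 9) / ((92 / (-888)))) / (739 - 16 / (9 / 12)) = 4958/49519 = 0.10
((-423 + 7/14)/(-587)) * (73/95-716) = -11483043/22306 = -514.80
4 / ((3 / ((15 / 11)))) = 20/11 = 1.82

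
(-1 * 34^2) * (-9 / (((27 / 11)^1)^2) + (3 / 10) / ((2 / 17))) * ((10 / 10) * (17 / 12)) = -8406143/4860 = -1729.66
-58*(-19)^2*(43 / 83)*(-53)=47717702/83 = 574912.07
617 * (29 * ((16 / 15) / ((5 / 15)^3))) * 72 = 185514624/5 = 37102924.80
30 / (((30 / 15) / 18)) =270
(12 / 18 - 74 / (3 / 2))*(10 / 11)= -1460/33 = -44.24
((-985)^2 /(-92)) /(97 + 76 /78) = -37838775/351532 = -107.64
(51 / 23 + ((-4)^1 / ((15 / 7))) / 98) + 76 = 188849/2415 = 78.20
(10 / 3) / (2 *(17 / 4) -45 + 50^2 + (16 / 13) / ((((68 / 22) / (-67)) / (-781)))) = 4420/30895257 = 0.00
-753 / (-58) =753/58 = 12.98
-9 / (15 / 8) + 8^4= 20456/5 = 4091.20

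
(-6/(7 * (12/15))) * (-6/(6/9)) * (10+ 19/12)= 6255/56 = 111.70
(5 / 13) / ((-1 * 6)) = -5/78 = -0.06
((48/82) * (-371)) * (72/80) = -40068/205 = -195.45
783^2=613089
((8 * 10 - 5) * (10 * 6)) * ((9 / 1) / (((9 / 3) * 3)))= 4500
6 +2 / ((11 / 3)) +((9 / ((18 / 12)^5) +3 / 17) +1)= 44972/5049 = 8.91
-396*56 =-22176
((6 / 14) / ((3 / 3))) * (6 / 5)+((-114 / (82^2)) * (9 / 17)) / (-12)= 4121073/8001560 = 0.52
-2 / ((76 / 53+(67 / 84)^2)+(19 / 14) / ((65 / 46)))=-48615840/73667533 = -0.66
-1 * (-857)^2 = -734449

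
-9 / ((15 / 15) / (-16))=144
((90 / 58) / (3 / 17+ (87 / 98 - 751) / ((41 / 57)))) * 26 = -1775956/45897401 = -0.04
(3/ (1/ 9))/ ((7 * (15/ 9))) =2.31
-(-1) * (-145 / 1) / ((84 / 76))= -2755/21 = -131.19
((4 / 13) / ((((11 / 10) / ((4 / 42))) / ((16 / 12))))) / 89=320/801801 = 0.00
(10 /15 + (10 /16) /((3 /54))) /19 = 143/228 = 0.63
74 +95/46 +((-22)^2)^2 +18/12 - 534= 5377390/23 = 233799.57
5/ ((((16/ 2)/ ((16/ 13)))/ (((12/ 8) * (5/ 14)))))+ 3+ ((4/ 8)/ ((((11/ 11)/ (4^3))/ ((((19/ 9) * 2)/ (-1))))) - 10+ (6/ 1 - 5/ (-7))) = -221105/1638 = -134.98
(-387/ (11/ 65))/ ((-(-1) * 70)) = -5031/154 = -32.67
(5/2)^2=25/4 = 6.25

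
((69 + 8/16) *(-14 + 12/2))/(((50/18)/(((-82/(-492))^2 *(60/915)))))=-556/1525 = -0.36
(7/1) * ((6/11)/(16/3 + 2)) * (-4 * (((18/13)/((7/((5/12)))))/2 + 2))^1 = -6687/1573 = -4.25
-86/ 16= -43/8 = -5.38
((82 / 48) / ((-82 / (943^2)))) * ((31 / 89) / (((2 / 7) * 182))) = -27566719/222144 = -124.09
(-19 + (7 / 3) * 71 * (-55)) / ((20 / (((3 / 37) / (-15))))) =6848/2775 = 2.47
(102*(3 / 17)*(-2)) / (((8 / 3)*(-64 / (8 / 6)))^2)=-9/4096 = 0.00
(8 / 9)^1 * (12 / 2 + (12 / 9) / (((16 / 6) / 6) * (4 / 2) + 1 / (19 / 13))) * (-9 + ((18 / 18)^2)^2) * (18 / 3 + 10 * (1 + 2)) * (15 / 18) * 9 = -3536640/269 = -13147.36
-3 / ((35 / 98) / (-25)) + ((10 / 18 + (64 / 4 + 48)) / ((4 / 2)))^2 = 405601/324 = 1251.85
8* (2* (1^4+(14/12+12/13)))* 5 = 247.18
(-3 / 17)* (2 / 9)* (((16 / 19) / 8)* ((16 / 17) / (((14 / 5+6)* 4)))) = -20/181203 = 0.00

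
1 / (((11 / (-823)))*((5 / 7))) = -5761/55 = -104.75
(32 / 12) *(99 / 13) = 264/13 = 20.31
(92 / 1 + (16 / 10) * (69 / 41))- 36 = 12032/205 = 58.69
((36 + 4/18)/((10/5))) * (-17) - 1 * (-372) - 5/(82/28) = 23027/369 = 62.40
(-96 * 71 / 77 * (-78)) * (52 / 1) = 27645696/77 = 359035.01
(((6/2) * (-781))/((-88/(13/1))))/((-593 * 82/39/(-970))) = 52375635/194504 = 269.28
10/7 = 1.43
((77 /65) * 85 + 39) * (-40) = -5587.69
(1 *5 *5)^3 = 15625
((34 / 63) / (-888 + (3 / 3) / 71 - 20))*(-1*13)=2414/312417 = 0.01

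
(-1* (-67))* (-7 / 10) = -469/10 = -46.90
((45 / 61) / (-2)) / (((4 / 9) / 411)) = -166455/488 = -341.10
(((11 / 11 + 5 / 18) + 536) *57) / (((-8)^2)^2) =7.48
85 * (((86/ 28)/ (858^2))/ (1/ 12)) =3655/858858 = 0.00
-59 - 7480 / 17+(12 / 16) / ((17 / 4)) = -8480/17 = -498.82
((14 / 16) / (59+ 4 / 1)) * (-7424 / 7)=-928/63 = -14.73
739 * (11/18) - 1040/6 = 5009/18 = 278.28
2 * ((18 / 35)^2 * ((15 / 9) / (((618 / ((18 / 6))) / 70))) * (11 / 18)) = 132/721 = 0.18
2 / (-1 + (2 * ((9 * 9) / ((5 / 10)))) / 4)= 1/40 = 0.02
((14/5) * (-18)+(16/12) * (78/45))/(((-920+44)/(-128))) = -69248/9855 = -7.03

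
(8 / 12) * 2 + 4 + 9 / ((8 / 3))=209/24 = 8.71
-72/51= -24/17 = -1.41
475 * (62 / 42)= 14725/21 = 701.19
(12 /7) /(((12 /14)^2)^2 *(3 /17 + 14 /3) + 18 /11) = 128282/318075 = 0.40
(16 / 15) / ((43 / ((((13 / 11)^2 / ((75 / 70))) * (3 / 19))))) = 37856/7414275 = 0.01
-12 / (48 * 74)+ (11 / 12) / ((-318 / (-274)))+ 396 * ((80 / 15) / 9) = 33244097/141192 = 235.45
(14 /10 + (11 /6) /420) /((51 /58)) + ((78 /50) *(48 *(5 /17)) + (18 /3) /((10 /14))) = 2057647/64260 = 32.02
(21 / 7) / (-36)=-1/12 = -0.08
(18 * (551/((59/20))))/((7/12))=2380320/413 = 5763.49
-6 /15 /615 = -2/3075 = 0.00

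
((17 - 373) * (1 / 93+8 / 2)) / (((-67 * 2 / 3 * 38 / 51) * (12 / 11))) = 6207839/157852 = 39.33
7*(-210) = -1470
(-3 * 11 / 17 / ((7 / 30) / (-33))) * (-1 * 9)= -294030/119 = -2470.84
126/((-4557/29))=-174/217 = -0.80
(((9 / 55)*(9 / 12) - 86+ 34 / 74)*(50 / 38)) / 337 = -3476505/10424084 = -0.33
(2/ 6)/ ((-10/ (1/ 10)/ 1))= -1/300 = 0.00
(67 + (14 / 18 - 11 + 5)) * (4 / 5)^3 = 35584/1125 = 31.63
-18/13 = -1.38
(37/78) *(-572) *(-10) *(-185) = -501966.67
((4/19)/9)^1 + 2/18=23/171 = 0.13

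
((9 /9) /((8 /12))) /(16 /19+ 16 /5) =95/256 = 0.37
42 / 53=0.79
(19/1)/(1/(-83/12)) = -1577/12 = -131.42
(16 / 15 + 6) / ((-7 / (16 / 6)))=-2.69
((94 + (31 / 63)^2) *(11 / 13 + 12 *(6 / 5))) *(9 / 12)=1077.62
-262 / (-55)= 262/55 = 4.76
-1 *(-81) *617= 49977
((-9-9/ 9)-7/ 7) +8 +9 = 6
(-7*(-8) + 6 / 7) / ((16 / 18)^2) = 16119/224 = 71.96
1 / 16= 0.06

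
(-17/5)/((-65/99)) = 1683/325 = 5.18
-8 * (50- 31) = -152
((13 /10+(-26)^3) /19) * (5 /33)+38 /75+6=-380881/2850 = -133.64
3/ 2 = 1.50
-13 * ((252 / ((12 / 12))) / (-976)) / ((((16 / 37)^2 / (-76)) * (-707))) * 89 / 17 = 270852543/26812672 = 10.10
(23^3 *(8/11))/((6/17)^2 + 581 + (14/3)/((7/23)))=84390312/5688419 = 14.84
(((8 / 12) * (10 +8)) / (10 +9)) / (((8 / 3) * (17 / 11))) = 99/646 = 0.15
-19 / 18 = -1.06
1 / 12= 0.08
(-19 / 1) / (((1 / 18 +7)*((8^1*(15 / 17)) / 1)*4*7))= -969/71120 = -0.01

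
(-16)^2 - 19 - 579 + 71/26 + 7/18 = -39649/117 = -338.88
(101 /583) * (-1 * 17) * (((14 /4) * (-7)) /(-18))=-84133/20988 = -4.01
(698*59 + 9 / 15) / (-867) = -205913/4335 = -47.50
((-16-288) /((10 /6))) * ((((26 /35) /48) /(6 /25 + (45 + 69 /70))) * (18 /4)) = -1482/5393 = -0.27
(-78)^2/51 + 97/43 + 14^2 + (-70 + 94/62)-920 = -15204034/22661 = -670.93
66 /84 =11/14 = 0.79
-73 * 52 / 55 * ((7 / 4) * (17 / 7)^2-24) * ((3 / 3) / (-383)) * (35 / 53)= -949/583 = -1.63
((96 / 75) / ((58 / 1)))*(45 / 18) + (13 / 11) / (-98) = 6739/156310 = 0.04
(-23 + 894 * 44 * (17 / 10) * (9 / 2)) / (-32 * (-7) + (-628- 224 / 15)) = -4513461/6284 = -718.25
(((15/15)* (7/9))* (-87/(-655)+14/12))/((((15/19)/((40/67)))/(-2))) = -5433848/3554685 = -1.53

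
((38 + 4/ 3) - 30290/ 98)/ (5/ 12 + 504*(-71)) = 158612/21040747 = 0.01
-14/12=-7/6 = -1.17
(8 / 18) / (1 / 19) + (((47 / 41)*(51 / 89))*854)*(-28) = -515576252/32841 = -15699.16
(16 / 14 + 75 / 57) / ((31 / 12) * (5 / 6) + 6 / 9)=23544/26999 = 0.87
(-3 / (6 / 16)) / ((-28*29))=2/203 = 0.01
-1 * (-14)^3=2744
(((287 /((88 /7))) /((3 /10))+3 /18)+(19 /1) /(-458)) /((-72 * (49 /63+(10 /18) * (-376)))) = 2304089/452936352 = 0.01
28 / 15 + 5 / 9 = 109/45 = 2.42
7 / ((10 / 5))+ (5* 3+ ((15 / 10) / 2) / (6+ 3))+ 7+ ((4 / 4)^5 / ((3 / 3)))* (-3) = 271/12 = 22.58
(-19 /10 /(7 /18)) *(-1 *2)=342/35 = 9.77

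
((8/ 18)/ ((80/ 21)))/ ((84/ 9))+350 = 28001/80 = 350.01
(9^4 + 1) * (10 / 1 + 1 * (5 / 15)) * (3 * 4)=813688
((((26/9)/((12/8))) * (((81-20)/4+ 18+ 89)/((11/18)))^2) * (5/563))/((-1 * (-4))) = 46628595/272492 = 171.12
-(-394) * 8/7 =3152/7 = 450.29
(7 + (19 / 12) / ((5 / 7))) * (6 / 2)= 553/20 = 27.65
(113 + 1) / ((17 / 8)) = 912/17 = 53.65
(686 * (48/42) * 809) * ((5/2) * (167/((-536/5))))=-165501175/67 = -2470166.79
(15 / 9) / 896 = 5/2688 = 0.00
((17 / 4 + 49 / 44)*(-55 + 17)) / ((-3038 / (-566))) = -634486/16709 = -37.97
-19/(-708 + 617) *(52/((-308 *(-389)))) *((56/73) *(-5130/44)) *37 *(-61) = 439979580/24052259 = 18.29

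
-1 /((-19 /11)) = 0.58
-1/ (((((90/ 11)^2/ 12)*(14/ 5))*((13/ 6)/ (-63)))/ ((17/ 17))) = 121/65 = 1.86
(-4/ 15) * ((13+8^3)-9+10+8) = -712/5 = -142.40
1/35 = 0.03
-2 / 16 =-1/8 = -0.12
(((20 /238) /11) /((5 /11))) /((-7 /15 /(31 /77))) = -930/64141 = -0.01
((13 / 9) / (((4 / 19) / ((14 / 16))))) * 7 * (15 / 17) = 60515/1632 = 37.08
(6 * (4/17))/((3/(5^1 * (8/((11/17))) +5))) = 5880/187 = 31.44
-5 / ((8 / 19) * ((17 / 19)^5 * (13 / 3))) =-705688215/147665128 = -4.78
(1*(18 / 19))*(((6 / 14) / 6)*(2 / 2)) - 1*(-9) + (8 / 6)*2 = 4682/399 = 11.73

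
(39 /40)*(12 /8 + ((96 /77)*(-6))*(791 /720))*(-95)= 547599/880 = 622.27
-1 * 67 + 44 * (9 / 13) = -475/13 = -36.54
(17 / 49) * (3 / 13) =51/637 = 0.08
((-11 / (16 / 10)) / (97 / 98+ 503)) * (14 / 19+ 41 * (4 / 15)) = -896357/5630574 = -0.16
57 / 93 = 19/31 = 0.61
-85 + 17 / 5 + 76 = -28/5 = -5.60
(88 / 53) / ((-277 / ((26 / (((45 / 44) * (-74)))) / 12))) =12584/73331595 = 0.00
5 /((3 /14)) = 70/3 = 23.33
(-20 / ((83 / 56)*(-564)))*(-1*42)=-3920/3901 = -1.00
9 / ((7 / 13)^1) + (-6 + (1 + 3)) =103/7 = 14.71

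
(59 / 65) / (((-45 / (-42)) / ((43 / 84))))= 2537/5850 = 0.43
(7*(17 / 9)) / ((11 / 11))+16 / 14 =905/63 = 14.37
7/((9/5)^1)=35/9 = 3.89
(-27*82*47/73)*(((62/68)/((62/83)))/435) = -1439469/359890 = -4.00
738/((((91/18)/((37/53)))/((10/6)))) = 819180/4823 = 169.85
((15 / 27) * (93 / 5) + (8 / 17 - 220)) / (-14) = 10669/714 = 14.94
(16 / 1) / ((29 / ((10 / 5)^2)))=64/29 = 2.21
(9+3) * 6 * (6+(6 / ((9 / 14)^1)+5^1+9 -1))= 2040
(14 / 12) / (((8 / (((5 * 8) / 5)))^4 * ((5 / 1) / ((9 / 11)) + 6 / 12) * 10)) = 3/170 = 0.02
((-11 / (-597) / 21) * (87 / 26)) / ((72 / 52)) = 319/150444 = 0.00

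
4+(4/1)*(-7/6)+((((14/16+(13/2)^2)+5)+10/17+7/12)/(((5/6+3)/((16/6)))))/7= 11584/2737 = 4.23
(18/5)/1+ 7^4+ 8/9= 2405.49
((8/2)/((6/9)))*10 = 60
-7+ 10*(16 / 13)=69/13 = 5.31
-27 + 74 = 47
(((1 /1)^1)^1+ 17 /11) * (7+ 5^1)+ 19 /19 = 347/11 = 31.55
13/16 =0.81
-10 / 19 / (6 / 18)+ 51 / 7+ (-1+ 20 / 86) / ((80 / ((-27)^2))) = -588621/457520 = -1.29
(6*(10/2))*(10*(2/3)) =200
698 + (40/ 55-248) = 4958/11 = 450.73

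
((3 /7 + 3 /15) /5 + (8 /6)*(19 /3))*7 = 13498/225 = 59.99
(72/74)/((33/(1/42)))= 2/2849 = 0.00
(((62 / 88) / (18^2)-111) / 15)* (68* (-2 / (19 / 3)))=158.90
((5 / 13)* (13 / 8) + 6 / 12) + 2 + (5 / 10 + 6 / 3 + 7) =101/8 = 12.62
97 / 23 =4.22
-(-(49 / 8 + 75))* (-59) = -4786.38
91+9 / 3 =94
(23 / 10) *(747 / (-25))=-17181/250 = -68.72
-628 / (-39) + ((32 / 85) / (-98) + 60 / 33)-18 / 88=126592709/7147140 = 17.71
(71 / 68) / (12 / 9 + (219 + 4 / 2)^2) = 213/9963836 = 0.00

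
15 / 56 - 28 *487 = -763601/56 = -13635.73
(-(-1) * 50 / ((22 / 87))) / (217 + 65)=0.70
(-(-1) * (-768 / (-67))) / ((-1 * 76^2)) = -48/24187 = 0.00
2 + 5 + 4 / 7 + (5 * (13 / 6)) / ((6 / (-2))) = 499/126 = 3.96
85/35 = 17/7 = 2.43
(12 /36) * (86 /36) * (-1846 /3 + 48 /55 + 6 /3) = -2172704/4455 = -487.70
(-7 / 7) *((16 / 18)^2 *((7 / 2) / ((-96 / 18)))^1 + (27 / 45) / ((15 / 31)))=-487/675 = -0.72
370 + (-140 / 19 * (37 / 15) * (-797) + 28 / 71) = 60123118/4047 = 14856.22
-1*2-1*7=-9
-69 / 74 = -0.93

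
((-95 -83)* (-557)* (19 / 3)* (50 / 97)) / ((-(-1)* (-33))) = -94188700/9603 = -9808.26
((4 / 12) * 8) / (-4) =-2/3 = -0.67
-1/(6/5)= -5/6 = -0.83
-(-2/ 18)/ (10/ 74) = 37/45 = 0.82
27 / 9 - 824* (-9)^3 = 600699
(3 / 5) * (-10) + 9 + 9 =12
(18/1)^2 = 324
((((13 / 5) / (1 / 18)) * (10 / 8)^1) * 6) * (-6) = -2106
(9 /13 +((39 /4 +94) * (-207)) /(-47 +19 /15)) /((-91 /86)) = -721375353/1623076 = -444.45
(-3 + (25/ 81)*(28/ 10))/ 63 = -173/5103 = -0.03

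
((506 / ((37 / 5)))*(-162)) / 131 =-409860/4847 = -84.56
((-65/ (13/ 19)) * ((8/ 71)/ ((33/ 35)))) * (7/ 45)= -37240/21087 = -1.77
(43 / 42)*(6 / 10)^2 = 129/350 = 0.37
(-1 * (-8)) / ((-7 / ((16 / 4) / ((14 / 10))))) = -160/49 = -3.27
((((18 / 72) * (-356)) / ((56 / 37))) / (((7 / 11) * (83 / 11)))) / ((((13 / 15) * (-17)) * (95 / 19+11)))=5976795/115047296 = 0.05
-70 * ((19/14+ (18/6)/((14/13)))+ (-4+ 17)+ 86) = -7220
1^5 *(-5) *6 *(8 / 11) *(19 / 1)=-4560/11 = -414.55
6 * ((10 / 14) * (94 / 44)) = 705/77 = 9.16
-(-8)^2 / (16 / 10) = -40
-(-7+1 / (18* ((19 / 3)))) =797/114 = 6.99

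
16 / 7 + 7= 65/7 = 9.29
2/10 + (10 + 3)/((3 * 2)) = 71/30 = 2.37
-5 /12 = -0.42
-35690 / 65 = -7138/13 = -549.08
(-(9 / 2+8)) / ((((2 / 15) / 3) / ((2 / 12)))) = -375/8 = -46.88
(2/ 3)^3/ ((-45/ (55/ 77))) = -8/1701 = 0.00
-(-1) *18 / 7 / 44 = 9/154 = 0.06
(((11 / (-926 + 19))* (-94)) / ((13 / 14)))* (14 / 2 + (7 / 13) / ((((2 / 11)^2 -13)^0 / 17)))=3039960/153283 = 19.83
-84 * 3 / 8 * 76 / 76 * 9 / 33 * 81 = -15309/22 = -695.86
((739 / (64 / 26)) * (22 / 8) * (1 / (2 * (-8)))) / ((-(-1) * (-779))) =0.07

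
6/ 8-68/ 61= -89/244 = -0.36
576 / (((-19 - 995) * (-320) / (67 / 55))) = 201/92950 = 0.00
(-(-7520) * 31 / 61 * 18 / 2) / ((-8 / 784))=-205611840/61 = -3370685.90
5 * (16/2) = 40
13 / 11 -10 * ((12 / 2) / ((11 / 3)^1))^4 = -1032457/14641 = -70.52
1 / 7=0.14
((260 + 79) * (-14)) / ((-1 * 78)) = 791/13 = 60.85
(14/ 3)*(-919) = -4288.67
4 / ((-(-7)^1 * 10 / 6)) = 12/35 = 0.34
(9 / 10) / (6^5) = 1/8640 = 0.00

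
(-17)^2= 289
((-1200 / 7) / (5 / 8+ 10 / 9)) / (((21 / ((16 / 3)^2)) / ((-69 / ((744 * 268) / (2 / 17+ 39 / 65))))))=0.03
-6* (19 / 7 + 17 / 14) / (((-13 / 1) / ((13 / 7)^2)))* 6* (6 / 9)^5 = 45760/9261 = 4.94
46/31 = 1.48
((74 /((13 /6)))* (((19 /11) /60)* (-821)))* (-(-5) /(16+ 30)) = -577163/6578 = -87.74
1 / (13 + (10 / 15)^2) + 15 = 1824/121 = 15.07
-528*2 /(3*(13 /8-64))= 2816/499 = 5.64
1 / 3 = 0.33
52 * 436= 22672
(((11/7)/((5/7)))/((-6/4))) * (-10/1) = 44/3 = 14.67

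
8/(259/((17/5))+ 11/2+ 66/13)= 3536/38345 = 0.09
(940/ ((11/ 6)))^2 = 31809600/121 = 262889.26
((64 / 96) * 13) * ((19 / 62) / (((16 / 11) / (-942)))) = -426569/248 = -1720.04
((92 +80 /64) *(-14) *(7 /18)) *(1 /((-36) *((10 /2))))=18277/6480 = 2.82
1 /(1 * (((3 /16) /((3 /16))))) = 1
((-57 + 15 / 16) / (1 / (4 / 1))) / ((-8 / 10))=4485/16 = 280.31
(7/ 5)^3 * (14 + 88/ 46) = 43.67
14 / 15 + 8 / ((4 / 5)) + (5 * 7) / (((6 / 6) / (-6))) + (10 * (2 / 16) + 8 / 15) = -11837/60 = -197.28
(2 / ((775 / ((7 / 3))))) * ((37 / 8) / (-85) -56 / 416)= -3899/3425500 = 0.00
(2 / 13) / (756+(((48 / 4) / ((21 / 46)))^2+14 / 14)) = 98/922337 = 0.00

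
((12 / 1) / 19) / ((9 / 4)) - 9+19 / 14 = -5875/798 = -7.36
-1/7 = -0.14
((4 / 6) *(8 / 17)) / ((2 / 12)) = 32/17 = 1.88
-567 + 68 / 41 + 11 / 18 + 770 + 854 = 781741/738 = 1059.27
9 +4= 13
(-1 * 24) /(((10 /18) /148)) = -31968/5 = -6393.60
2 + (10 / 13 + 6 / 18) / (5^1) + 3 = 1018/195 = 5.22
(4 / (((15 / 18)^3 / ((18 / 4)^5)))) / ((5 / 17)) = 27103491/625 = 43365.59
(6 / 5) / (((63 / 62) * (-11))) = -124/1155 = -0.11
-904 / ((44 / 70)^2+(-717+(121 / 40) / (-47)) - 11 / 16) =1.26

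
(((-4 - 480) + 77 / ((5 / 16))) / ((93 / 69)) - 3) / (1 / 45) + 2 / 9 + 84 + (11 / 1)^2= -2193652/279 = -7862.55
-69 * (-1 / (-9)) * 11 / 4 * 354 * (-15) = 223905/2 = 111952.50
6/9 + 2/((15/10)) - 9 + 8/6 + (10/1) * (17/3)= 51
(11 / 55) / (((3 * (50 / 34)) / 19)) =323/375 = 0.86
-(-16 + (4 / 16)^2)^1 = 15.94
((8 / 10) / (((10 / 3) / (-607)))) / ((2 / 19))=-34599/25 = -1383.96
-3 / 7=-0.43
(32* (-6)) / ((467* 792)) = -8/15411 = 0.00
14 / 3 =4.67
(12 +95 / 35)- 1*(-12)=187/7 = 26.71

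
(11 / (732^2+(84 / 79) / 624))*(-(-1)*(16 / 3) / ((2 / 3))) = 32864/200105909 = 0.00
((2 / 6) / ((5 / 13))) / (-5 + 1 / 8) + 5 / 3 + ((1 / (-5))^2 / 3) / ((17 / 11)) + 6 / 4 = 22931/7650 = 3.00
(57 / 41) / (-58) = -57/2378 = -0.02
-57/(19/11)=-33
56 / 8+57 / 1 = 64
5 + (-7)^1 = -2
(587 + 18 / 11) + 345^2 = 1315750/11 = 119613.64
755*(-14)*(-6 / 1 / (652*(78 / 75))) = 396375/4238 = 93.53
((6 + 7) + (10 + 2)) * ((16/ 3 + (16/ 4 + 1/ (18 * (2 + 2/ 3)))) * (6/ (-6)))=-11225/48 = -233.85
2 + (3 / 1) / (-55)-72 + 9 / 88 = -30779/440 = -69.95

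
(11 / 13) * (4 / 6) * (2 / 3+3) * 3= 242/39 = 6.21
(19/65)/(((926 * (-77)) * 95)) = -1/23173150 = 0.00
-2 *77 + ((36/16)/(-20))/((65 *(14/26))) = -431209/2800 = -154.00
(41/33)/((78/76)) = 1558/1287 = 1.21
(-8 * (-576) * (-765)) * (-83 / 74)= 146292480/37 = 3953850.81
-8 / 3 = -2.67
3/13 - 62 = -61.77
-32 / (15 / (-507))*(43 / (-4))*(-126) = 7325136/5 = 1465027.20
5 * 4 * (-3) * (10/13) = -600/13 = -46.15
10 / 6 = 5/3 = 1.67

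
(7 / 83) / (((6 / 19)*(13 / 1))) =133/6474 = 0.02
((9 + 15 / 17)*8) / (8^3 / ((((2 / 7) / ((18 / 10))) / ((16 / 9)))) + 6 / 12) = 13440/974933 = 0.01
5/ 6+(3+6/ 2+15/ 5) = 59/6 = 9.83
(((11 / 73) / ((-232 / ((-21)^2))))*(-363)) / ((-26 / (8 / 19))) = -1.68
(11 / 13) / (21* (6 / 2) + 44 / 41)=451/34151 = 0.01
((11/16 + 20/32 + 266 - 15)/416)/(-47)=-0.01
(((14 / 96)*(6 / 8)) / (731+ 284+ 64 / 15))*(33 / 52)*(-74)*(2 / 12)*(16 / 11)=-3885/3180112 = 0.00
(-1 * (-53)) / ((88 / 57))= 34.33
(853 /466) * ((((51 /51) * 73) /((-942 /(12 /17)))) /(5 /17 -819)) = 62269/509134358 = 0.00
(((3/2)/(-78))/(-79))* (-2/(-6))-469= -5779955/12324 = -469.00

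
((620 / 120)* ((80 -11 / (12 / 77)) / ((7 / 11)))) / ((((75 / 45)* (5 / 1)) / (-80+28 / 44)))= -1019373/1400 = -728.12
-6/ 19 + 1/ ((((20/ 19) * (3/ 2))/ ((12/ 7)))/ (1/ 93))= -18808/61845 = -0.30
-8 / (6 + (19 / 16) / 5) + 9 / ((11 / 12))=8.54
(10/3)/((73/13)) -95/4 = -20285/876 = -23.16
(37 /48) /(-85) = -37/4080 = -0.01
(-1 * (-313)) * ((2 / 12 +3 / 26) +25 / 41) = 446338/1599 = 279.14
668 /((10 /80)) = 5344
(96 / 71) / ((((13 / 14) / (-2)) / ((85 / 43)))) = -228480/39689 = -5.76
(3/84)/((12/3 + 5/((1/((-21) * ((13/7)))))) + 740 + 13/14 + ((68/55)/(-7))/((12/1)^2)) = 495/7621993 = 0.00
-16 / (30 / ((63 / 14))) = -12/5 = -2.40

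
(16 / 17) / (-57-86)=-16/2431 = -0.01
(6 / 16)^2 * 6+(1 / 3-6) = -463/96 = -4.82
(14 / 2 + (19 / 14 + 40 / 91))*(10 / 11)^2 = 80050/11011 = 7.27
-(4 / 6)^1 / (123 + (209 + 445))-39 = -90911/2331 = -39.00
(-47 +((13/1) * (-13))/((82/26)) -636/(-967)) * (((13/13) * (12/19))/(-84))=565976/753293 = 0.75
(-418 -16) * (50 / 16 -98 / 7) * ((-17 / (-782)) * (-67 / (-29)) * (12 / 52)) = 130851/2392 = 54.70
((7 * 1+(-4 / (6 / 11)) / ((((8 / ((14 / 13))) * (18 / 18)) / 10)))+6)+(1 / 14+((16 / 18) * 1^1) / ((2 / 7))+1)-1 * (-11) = 29993/1638 = 18.31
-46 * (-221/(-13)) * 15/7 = -11730/7 = -1675.71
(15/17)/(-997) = -15/16949 = 0.00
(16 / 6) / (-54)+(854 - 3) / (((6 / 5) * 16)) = 114757/2592 = 44.27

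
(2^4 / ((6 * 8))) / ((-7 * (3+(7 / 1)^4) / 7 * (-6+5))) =1/7212 = 0.00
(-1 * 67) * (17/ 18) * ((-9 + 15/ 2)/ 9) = 1139/108 = 10.55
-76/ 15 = -5.07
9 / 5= 1.80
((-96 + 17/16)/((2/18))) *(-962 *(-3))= -19727253/8 = -2465906.62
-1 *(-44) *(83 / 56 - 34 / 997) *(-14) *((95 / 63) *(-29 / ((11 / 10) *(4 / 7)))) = 123740825/1994 = 62056.58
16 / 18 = 8/9 = 0.89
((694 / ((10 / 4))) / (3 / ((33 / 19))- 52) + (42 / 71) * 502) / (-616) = -7151654/15116255 = -0.47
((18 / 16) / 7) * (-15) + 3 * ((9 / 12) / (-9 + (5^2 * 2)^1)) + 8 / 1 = 12959/2296 = 5.64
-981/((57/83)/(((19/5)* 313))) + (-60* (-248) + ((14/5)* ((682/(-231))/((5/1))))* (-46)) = -126305291/75 = -1684070.55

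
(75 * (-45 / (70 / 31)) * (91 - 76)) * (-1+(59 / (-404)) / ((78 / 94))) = 276942375/10504 = 26365.42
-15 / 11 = -1.36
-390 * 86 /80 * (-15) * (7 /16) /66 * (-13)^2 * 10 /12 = 16532425/2816 = 5870.89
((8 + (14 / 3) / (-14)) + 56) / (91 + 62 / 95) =18145/26121 = 0.69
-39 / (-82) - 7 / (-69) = 3265/5658 = 0.58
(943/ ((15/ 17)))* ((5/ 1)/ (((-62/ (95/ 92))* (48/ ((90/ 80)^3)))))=-5363415/2031616 = -2.64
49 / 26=1.88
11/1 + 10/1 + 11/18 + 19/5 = 2287/90 = 25.41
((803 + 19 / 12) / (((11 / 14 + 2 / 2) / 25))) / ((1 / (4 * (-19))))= -2568230/3 = -856076.67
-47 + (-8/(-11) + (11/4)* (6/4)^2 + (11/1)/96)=-42209/1056 = -39.97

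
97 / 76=1.28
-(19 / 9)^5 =-2476099/59049 = -41.93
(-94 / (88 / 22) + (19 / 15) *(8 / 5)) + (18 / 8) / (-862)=-5553679/258600 = -21.48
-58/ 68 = -0.85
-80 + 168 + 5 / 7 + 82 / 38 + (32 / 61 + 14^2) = 2331650/8113 = 287.40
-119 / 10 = -11.90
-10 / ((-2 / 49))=245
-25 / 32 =-0.78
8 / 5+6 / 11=118/55 = 2.15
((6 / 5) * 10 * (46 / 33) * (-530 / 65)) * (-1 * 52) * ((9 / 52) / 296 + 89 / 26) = 128475286/5291 = 24281.85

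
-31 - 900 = -931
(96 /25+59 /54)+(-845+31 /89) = -100892249/120150 = -839.72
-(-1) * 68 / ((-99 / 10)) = -680/99 = -6.87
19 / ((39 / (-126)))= -61.38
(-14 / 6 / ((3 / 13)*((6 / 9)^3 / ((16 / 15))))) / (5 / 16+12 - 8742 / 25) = 14560/134947 = 0.11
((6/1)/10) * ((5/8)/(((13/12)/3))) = 27/26 = 1.04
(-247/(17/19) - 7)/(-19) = 4812/323 = 14.90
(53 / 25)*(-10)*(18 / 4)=-477/5 = -95.40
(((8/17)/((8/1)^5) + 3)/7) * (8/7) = 208897/426496 = 0.49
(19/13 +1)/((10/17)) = 272/65 = 4.18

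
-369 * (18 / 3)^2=-13284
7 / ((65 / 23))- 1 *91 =-5754/65 = -88.52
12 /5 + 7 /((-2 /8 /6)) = -828/5 = -165.60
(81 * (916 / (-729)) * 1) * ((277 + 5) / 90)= -43052/135 = -318.90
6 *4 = 24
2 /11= 0.18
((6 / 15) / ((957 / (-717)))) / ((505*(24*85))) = -239/821584500 = 0.00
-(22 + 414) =-436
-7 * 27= -189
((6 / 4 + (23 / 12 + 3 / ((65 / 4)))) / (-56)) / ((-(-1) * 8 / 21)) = -2809/16640 = -0.17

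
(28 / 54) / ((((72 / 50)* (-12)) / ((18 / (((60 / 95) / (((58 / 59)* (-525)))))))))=16874375/38232 = 441.37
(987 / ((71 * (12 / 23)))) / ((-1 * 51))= -7567/14484 = -0.52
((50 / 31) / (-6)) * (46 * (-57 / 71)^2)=-1245450/156271 = -7.97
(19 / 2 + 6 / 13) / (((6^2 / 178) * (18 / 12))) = 23051/702 = 32.84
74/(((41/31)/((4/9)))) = 9176/369 = 24.87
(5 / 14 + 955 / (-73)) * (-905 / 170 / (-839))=-138465/1714916 = -0.08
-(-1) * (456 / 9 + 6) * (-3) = -170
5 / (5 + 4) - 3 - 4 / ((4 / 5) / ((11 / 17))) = -869/153 = -5.68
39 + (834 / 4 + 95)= 685/2 = 342.50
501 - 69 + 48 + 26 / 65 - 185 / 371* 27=866167/1855 = 466.94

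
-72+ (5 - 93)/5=-448/5 = -89.60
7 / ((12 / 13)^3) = 15379/1728 = 8.90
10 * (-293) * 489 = -1432770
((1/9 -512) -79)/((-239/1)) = 5318/2151 = 2.47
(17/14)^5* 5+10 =12477525/537824 = 23.20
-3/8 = -0.38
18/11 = 1.64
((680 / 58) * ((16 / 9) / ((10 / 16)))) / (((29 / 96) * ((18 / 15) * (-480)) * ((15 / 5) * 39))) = -4352/2656719 = 0.00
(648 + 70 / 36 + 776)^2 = 658794889/324 = 2033317.56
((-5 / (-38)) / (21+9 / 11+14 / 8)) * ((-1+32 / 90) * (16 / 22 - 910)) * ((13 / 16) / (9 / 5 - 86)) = -3142295/99539556 = -0.03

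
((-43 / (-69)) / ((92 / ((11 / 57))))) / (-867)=-473/313711812 = 0.00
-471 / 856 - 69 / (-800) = -39717/85600 = -0.46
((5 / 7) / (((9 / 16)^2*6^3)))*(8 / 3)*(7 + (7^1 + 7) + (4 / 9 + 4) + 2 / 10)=295424/413343 = 0.71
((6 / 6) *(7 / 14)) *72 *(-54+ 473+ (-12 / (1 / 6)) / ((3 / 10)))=6444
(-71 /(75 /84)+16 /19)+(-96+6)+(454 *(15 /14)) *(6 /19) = -50104/3325 = -15.07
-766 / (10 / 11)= -4213/5 = -842.60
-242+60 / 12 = -237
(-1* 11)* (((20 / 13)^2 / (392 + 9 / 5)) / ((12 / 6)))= -0.03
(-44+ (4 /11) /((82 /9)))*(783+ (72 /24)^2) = -1427472/41 = -34816.39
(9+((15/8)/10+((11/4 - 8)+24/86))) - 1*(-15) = 13221/688 = 19.22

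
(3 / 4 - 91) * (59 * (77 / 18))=-1640023/72 = -22778.10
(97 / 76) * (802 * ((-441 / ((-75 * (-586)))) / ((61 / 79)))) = -451710861/33958700 = -13.30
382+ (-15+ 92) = 459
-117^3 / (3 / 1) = -533871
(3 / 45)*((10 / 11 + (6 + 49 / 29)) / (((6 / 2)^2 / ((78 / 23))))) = 71318/330165 = 0.22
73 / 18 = 4.06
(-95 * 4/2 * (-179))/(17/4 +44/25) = 3401000/601 = 5658.90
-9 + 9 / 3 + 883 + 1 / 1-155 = 723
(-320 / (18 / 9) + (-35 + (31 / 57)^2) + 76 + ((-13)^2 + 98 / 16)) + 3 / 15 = 7358437/129960 = 56.62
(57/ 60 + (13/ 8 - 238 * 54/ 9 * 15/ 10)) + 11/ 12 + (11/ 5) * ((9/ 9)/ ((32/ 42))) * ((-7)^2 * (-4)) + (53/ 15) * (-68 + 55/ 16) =-703819/240 = -2932.58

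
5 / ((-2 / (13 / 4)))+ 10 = 1.88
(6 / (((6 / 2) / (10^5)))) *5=1000000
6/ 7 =0.86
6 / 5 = 1.20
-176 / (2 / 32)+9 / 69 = -64765/23 = -2815.87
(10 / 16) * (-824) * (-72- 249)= 165315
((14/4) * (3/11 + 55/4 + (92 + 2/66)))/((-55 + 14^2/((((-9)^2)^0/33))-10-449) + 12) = 97993/1575024 = 0.06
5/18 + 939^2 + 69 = 15872225/18 = 881790.28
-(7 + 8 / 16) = -15/2 = -7.50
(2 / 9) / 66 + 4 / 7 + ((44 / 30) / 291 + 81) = 82258172/1008315 = 81.58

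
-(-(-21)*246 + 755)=-5921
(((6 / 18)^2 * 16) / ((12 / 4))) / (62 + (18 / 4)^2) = 64/8883 = 0.01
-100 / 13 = -7.69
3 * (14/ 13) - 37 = -439/13 = -33.77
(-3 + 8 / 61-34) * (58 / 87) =-4498/183 = -24.58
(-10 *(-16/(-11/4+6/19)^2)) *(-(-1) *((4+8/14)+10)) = 18852864/47915 = 393.46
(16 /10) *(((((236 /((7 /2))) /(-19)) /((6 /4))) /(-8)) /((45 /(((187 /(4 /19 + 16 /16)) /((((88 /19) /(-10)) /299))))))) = -990964/945 = -1048.64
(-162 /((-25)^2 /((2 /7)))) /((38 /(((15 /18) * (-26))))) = 702/16625 = 0.04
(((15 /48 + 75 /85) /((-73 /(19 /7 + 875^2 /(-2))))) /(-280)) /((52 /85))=-133983425/3662848 = -36.58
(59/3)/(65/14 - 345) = -826/14295 = -0.06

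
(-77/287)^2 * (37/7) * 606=230.57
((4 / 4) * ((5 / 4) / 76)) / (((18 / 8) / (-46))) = -115/342 = -0.34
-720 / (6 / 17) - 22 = -2062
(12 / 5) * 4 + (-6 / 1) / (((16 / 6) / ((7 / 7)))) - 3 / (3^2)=7.02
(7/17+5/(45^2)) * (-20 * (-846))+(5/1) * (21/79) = 84731873/12087 = 7010.17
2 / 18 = 1/9 = 0.11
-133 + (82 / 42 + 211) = 1679/21 = 79.95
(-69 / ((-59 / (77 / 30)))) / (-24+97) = 1771/43070 = 0.04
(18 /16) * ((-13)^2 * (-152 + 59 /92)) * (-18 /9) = 21179925/368 = 57554.14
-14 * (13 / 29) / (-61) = 182/1769 = 0.10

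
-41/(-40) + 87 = 88.02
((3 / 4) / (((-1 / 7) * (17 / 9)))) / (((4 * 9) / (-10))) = 105/136 = 0.77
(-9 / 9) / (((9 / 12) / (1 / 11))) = -4/33 = -0.12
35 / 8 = 4.38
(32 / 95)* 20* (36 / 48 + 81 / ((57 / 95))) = 17376/19 = 914.53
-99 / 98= -1.01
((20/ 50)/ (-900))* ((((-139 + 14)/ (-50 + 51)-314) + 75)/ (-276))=-91/155250 = 0.00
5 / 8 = 0.62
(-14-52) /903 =-22/301 = -0.07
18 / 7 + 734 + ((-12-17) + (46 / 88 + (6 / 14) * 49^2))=535025/308 = 1737.09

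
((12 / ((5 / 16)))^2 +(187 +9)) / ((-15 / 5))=-41764/75 = -556.85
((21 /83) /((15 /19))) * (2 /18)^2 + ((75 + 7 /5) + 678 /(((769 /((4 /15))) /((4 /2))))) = 397438499/5169987 = 76.87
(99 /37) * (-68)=-6732/37 = -181.95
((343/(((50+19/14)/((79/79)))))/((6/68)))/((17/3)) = 9604/719 = 13.36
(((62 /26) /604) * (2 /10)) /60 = 31/2355600 = 0.00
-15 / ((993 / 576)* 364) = -720/30121 = -0.02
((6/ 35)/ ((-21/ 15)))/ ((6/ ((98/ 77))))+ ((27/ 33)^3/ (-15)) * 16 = -28426/46585 = -0.61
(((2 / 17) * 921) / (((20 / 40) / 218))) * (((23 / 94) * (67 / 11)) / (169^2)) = 618797796/251022629 = 2.47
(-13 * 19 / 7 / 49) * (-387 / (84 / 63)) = 286767/1372 = 209.01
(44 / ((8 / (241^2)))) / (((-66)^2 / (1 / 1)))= 73.33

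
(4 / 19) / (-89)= -4/1691 = 0.00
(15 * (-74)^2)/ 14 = 41070/7 = 5867.14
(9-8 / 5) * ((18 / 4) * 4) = 666/5 = 133.20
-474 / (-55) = 8.62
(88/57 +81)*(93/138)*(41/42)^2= 245182255/4625208 = 53.01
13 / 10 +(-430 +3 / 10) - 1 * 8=-2182/5 = -436.40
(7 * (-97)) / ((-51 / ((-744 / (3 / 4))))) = -673568/51 = -13207.22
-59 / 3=-19.67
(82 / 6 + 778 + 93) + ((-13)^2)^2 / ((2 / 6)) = 259703/3 = 86567.67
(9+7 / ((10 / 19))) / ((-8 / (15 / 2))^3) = -150525/8192 = -18.37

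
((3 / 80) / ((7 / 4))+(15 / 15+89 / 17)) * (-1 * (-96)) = 357384/595 = 600.65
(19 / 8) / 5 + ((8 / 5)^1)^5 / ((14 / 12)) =1655989/175000 = 9.46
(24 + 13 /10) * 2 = 253/5 = 50.60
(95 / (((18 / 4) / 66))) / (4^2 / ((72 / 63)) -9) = 836/3 = 278.67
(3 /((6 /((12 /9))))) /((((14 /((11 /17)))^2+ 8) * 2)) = 121/172836 = 0.00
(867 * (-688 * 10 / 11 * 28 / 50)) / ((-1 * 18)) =2783648/165 = 16870.59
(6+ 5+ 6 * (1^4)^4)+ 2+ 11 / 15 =296/15 = 19.73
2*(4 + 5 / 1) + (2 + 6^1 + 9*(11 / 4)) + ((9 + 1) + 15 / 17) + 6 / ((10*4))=10503/170 = 61.78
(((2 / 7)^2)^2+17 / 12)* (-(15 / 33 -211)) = 7914737/26411 = 299.68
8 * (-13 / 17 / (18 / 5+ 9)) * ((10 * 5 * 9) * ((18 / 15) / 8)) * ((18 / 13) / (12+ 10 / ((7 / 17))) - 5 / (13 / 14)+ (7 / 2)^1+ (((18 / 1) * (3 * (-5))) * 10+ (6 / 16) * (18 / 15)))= 191143095/2159 = 88533.16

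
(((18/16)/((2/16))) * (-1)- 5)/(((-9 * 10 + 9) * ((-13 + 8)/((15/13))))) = -14/351 = -0.04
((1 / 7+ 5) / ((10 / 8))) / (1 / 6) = 864/35 = 24.69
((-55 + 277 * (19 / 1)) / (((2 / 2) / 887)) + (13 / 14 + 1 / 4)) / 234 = 14371769/728 = 19741.44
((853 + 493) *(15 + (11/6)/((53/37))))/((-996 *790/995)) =-693340079/25021512 = -27.71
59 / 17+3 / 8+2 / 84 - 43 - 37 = -217429/2856 = -76.13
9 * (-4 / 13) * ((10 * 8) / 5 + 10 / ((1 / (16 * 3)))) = -17856/13 = -1373.54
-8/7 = -1.14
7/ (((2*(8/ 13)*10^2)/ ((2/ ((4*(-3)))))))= -91/9600 = -0.01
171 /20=8.55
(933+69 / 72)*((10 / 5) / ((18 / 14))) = 156905/108 = 1452.82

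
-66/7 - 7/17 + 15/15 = -1052/119 = -8.84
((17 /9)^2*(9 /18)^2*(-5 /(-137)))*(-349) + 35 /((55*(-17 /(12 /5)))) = -475253767/41502780 = -11.45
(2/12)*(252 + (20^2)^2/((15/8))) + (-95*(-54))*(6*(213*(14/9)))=91914338/9 = 10212704.22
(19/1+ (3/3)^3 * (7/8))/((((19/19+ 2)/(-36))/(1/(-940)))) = 477/1880 = 0.25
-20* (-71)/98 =710/49 = 14.49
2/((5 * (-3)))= -2/15 = -0.13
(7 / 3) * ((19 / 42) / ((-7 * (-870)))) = 19/109620 = 0.00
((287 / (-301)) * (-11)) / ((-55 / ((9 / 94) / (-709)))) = 369/14328890 = 0.00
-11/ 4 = -2.75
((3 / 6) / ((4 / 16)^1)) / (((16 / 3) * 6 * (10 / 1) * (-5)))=-1/800 = 0.00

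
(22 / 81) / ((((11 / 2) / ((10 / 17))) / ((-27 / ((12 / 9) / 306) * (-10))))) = 1800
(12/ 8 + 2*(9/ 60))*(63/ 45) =63/25 = 2.52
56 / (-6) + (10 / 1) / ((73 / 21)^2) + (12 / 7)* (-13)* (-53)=131228642/111909 = 1172.64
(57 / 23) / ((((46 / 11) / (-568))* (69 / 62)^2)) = -228164464/839523 = -271.78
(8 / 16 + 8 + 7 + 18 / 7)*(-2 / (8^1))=-253/56 = -4.52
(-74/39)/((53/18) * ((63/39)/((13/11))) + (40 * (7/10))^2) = -1924/799057 = 0.00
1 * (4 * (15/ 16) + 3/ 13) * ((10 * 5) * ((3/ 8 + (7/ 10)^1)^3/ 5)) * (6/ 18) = 5485983/332800 = 16.48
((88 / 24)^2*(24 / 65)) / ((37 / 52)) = 3872/555 = 6.98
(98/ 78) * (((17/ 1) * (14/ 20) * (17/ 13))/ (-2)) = -99127/10140 = -9.78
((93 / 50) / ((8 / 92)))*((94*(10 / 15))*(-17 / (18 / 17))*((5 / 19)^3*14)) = -338963765/61731 = -5490.98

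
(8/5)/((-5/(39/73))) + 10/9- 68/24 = -62191/32850 = -1.89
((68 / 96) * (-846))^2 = 5745609/16 = 359100.56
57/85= 0.67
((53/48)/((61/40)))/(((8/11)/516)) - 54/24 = 31199/61 = 511.46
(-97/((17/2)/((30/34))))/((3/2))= -1940/289 = -6.71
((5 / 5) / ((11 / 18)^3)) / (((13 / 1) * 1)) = 5832/17303 = 0.34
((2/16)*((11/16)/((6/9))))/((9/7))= 77/768 = 0.10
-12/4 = -3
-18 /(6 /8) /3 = -8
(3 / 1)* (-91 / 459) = -91/153 = -0.59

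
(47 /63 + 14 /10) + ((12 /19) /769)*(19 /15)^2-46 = -53113234/1211175 = -43.85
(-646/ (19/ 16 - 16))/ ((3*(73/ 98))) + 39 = 3037145/51903 = 58.52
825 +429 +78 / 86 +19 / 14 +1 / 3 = 1256.60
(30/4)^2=225/4 = 56.25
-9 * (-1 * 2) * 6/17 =108/17 = 6.35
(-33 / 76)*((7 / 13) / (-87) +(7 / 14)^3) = -0.05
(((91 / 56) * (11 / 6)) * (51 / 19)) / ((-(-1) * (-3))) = -2431/912 = -2.67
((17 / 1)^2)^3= 24137569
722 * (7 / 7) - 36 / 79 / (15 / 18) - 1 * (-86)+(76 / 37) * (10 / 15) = 35462824/43845 = 808.82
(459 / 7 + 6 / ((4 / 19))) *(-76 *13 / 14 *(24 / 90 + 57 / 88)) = -130878631/21560 = -6070.44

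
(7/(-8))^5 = -16807/32768 = -0.51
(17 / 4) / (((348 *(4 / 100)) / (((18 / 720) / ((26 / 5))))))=425/289536 = 0.00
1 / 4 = 0.25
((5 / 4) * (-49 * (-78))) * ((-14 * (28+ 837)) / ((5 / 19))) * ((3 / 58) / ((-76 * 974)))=34713315/225968 = 153.62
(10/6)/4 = 5/12 = 0.42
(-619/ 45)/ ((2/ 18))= -619/5 = -123.80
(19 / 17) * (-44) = -836/17 = -49.18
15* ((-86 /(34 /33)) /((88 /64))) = -910.59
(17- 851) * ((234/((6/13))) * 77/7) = -4651218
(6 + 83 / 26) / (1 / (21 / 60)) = 1673/520 = 3.22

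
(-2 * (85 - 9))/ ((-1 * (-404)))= -38/101 = -0.38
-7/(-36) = 7/36 = 0.19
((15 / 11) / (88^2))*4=15/21296 = 0.00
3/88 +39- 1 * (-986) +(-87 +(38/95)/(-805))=332251499/354200 = 938.03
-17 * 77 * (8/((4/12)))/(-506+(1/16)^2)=1148928/18505 = 62.09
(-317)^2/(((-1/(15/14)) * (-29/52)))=39190710/203 = 193057.68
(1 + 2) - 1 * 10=-7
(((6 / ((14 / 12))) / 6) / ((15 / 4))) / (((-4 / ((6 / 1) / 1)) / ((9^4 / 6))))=-13122/35 = -374.91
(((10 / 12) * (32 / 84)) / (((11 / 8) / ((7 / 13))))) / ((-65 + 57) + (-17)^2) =160/361647 = 0.00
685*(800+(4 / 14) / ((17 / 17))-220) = 2782470/7 = 397495.71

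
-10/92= -5/46 = -0.11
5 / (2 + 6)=5/8 = 0.62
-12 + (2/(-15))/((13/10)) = -472/39 = -12.10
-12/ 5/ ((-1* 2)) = 6/5 = 1.20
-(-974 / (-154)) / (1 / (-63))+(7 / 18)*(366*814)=3836507/33 = 116257.79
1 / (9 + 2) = 1/11 = 0.09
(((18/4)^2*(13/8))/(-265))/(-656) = 1053/5562880 = 0.00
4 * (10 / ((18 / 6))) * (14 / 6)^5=672280/729 = 922.19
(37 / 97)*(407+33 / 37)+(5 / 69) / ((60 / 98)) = 6252841/40158 = 155.71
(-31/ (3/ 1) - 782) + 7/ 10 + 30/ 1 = -22849/30 = -761.63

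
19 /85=0.22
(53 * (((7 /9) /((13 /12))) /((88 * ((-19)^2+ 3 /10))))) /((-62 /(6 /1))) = -1855/16016429 = 0.00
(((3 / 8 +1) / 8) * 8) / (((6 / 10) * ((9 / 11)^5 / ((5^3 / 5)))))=221445125/1417176 = 156.26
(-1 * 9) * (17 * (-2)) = 306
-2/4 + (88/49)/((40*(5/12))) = -961/2450 = -0.39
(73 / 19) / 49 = 73/931 = 0.08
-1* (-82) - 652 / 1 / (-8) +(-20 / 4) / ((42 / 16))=161.60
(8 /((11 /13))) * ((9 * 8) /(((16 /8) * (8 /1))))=468/11 = 42.55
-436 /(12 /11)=-1199/3 = -399.67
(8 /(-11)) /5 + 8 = 432/55 = 7.85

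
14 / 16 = 7/8 = 0.88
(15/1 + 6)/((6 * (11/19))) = 133/22 = 6.05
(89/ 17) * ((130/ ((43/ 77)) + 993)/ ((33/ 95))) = 445654595/24123 = 18474.26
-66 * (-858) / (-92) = -14157/23 = -615.52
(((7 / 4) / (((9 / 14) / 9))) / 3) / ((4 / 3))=49/8 = 6.12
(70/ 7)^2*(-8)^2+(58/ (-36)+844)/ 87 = 10037563/1566 = 6409.68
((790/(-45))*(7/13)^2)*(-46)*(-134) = -47721688/1521 = -31375.21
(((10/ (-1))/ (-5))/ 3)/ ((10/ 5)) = 1/3 = 0.33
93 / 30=31/10 = 3.10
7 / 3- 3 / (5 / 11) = -64/15 = -4.27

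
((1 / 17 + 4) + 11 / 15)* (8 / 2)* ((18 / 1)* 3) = 87984/85 = 1035.11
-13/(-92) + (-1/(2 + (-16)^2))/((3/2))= 4939/35604 = 0.14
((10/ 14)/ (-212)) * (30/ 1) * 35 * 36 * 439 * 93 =-275582250/53 = -5199665.09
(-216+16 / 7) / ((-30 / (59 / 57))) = 44132/5985 = 7.37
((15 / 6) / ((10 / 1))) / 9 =1/36 = 0.03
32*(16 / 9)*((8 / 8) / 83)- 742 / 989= -47906/738783 = -0.06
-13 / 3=-4.33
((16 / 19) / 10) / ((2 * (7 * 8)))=1/1330 = 0.00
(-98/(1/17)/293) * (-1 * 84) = 477.62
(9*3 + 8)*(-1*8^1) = -280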